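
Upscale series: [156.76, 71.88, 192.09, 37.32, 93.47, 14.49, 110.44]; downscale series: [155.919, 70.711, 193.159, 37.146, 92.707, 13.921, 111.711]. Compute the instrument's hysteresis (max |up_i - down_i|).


|156.76 - 155.919| = 0.8410
|71.88 - 70.711| = 1.1690
|192.09 - 193.159| = 1.0690
|37.32 - 37.146| = 0.1740
|93.47 - 92.707| = 0.7630
|14.49 - 13.921| = 0.5690
|110.44 - 111.711| = 1.2710
hysteresis = max(diffs) = 1.2710

1.2710


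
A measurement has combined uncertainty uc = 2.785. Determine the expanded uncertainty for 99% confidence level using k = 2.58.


U = k * uc
U = 2.58 * 2.785
U = 7.1853

7.1853


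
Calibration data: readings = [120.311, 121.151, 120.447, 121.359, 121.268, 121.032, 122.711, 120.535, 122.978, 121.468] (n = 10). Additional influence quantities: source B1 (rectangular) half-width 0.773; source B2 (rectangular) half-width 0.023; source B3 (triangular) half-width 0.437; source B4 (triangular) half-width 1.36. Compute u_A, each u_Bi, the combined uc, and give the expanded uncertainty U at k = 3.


mean = (120.311 + 121.151 + 120.447 + 121.359 + 121.268 + 121.032 + 122.711 + 120.535 + 122.978 + 121.468) / 10 = 121.326
s = sqrt(sum((x - mean)^2)/(n-1)) = 0.89551686
u_A = s / sqrt(n) = 0.89551686 / sqrt(10) = 0.2831873
u_B1 = 0.773 / sqrt(3) = 0.44629176
u_B2 = 0.023 / sqrt(3) = 0.013279056
u_B3 = 0.437 / sqrt(6) = 0.1784045
u_B4 = 1.36 / sqrt(6) = 0.55521768
uc = sqrt(0.2831873^2 + 0.44629176^2 + 0.013279056^2 + 0.1784045^2 + 0.55521768^2) = 0.78717378
U = k * uc = 3 * 0.78717378
U = 2.3615

2.3615


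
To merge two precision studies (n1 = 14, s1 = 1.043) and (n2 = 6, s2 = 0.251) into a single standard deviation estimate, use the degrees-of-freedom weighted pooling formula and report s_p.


s_p = sqrt(((n1-1)*s1^2 + (n2-1)*s2^2) / (n1+n2-2))
numerator = (14-1)*1.043^2 + (6-1)*0.251^2 = 14.142037 + 0.315005 = 14.457042
denominator = 14 + 6 - 2 = 18
s_p^2 = 14.457042 / 18 = 0.803169
s_p = sqrt(0.803169) = 0.8962

0.8962


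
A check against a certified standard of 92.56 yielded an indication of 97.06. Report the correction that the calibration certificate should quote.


Correction = standard - reading
= 92.56 - 97.06
= -4.5000

-4.5000


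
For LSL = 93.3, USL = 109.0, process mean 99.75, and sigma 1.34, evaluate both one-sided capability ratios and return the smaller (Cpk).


Cpu = (USL - mean) / (3*sigma) = (109.0 - 99.75) / (3*1.34) = 2.3010
Cpl = (mean - LSL) / (3*sigma) = (99.75 - 93.3) / (3*1.34) = 1.6045
Cpk = min(Cpu, Cpl) = 1.6045

1.6045


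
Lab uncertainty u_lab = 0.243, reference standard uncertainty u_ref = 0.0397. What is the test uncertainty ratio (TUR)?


TUR = u_lab / u_ref
= 0.243 / 0.0397
= 6.1209

6.1209


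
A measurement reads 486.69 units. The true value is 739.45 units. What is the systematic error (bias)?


Systematic error = measured - true
= 486.69 - 739.45
= -252.7600

-252.7600


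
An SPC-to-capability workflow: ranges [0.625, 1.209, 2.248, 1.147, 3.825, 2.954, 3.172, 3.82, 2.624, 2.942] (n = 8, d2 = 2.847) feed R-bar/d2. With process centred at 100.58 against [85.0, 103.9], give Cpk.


R_bar = (0.625 + 1.209 + 2.248 + 1.147 + 3.825 + 2.954 + 3.172 + 3.82 + 2.624 + 2.942) / 10 = 2.4566
sigma = R_bar / d2 = 2.4566 / 2.847 = 0.8628732
Cp = (USL - LSL)/(6*sigma) = (103.9 - 85.0)/(6*0.8628732) = 3.6506
Cpu = (103.9 - 100.58)/(3*0.8628732) = 1.2825
Cpl = (100.58 - 85.0)/(3*0.8628732) = 6.0187
Cpk = min(Cpu, Cpl) = 1.2825

1.2825


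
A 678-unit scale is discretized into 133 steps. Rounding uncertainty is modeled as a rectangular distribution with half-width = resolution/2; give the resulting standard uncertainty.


resolution = range / divisions
resolution = 678 / 133 = 5.0977444
u_res = resolution / (2*sqrt(3))
u_res = 5.0977444 / 3.4641016
u_res = 1.4716

1.4716


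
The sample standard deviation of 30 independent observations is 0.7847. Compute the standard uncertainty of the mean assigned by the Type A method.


u_A = s / sqrt(n)
u_A = 0.7847 / sqrt(30)
u_A = 0.7847 / 5.4772256
u_A = 0.1433

0.1433


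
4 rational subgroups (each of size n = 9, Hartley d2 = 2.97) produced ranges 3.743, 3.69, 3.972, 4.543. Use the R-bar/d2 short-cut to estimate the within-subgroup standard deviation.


R_bar = (3.743 + 3.69 + 3.972 + 4.543) / 4
R_bar = 15.948 / 4 = 3.987
sigma_hat = R_bar / d2 = 3.987 / 2.97 = 1.3424

1.3424


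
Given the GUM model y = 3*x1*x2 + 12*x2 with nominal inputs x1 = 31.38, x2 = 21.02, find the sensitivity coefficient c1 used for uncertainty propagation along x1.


y = 3*x1*x2 + 12*x2
dy/dx1 = 3*x2
Evaluate at x2 = 21.02: c1 = 3 * 21.02
c1 = 63.0600

63.0600


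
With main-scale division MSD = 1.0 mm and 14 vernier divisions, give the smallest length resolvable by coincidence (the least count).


LC = MSD / n_div
= 1.0 / 14
= 0.0714

0.0714


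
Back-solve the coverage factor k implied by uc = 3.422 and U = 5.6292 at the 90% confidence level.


k = U / uc
k = 5.6292 / 3.422
k = 1.645

1.645


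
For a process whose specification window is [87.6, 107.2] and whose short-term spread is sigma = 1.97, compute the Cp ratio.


Cp = (USL - LSL) / (6 * sigma)
= (107.2 - 87.6) / (6 * 1.97)
= 19.6000 / 11.8200
= 1.6582

1.6582


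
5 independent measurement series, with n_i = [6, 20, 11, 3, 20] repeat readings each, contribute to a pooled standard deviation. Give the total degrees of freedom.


nu = sum_i (n_i - 1)
nu = ((6 - 1) + (20 - 1) + (11 - 1) + (3 - 1) + (20 - 1))
nu = 5 + 19 + 10 + 2 + 19
nu = 55

55


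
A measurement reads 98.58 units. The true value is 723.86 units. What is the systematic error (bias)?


Systematic error = measured - true
= 98.58 - 723.86
= -625.2800

-625.2800


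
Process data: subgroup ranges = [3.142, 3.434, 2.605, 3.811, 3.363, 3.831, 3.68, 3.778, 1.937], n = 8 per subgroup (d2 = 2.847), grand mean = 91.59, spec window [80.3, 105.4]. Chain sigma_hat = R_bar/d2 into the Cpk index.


R_bar = (3.142 + 3.434 + 2.605 + 3.811 + 3.363 + 3.831 + 3.68 + 3.778 + 1.937) / 9 = 3.2867778
sigma = R_bar / d2 = 3.2867778 / 2.847 = 1.1544706
Cp = (USL - LSL)/(6*sigma) = (105.4 - 80.3)/(6*1.1544706) = 3.6236
Cpu = (105.4 - 91.59)/(3*1.1544706) = 3.9874
Cpl = (91.59 - 80.3)/(3*1.1544706) = 3.2598
Cpk = min(Cpu, Cpl) = 3.2598

3.2598


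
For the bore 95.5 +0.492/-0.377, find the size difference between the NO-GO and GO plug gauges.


GO = nominal - lower_tol (smallest hole = maximum material condition)
GO = 95.5 - 0.377 = 95.123
NO-GO = nominal + upper_tol (largest hole = least material condition)
NO-GO = 95.5 + 0.492 = 95.992
spread = NO-GO - GO = 95.992 - 95.123 = 0.8690

0.8690


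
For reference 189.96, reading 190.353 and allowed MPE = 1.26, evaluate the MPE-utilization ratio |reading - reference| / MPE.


e = indication - reference = 190.353 - 189.96 = 0.3930
|e| = 0.3930
ratio = |e| / MPE = 0.3930 / 1.26
ratio = 0.3119

0.3119


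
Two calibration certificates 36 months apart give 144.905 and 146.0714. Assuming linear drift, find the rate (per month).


rate = (v2 - v1) / months
= (146.0714 - 144.905) / 36
= 1.1664 / 36
= 0.0324

0.0324


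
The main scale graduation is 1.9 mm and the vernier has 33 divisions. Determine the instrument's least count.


LC = MSD / n_div
= 1.9 / 33
= 0.0576

0.0576


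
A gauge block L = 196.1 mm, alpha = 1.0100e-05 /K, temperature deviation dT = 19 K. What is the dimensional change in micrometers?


dL = L * alpha * dT
= 196.1 * 1.0100e-05 * 19
= 0.0376316 mm
dL_um = 0.0376316 * 1000 = 37.6316 um

37.6316


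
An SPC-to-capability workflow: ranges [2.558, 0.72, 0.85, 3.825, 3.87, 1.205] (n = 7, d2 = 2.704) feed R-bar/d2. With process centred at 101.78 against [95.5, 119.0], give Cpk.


R_bar = (2.558 + 0.72 + 0.85 + 3.825 + 3.87 + 1.205) / 6 = 2.1713333
sigma = R_bar / d2 = 2.1713333 / 2.704 = 0.80300788
Cp = (USL - LSL)/(6*sigma) = (119.0 - 95.5)/(6*0.80300788) = 4.8775
Cpu = (119.0 - 101.78)/(3*0.80300788) = 7.1481
Cpl = (101.78 - 95.5)/(3*0.80300788) = 2.6069
Cpk = min(Cpu, Cpl) = 2.6069

2.6069


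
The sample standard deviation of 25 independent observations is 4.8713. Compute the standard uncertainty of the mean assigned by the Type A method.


u_A = s / sqrt(n)
u_A = 4.8713 / sqrt(25)
u_A = 4.8713 / 5
u_A = 0.9743

0.9743


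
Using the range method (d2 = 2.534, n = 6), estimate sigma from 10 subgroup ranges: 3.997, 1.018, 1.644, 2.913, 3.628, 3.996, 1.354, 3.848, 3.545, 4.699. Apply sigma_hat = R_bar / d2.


R_bar = (3.997 + 1.018 + 1.644 + 2.913 + 3.628 + 3.996 + 1.354 + 3.848 + 3.545 + 4.699) / 10
R_bar = 30.642 / 10 = 3.0642
sigma_hat = R_bar / d2 = 3.0642 / 2.534 = 1.2092

1.2092


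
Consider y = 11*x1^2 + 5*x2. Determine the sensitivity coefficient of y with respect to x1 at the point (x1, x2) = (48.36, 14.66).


y = 11*x1^2 + 5*x2
dy/dx1 = 2*11*x1
Evaluate at x1 = 48.36: c1 = 22 * 48.36
c1 = 1063.9200

1063.9200


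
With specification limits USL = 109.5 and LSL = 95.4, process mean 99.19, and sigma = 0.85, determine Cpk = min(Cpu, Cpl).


Cpu = (USL - mean) / (3*sigma) = (109.5 - 99.19) / (3*0.85) = 4.0431
Cpl = (mean - LSL) / (3*sigma) = (99.19 - 95.4) / (3*0.85) = 1.4863
Cpk = min(Cpu, Cpl) = 1.4863

1.4863


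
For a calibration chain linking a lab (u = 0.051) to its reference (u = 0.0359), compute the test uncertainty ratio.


TUR = u_lab / u_ref
= 0.051 / 0.0359
= 1.4206

1.4206


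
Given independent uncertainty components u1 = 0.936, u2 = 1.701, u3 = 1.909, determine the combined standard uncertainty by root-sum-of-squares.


uc = sqrt(0.936^2 + 1.701^2 + 1.909^2)
uc = sqrt(7.413778)
uc = 2.7228

2.7228


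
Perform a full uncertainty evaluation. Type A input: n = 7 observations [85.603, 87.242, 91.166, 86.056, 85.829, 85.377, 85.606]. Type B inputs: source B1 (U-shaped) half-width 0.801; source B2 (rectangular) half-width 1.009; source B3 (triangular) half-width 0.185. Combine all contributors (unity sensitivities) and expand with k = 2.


mean = (85.603 + 87.242 + 91.166 + 86.056 + 85.829 + 85.377 + 85.606) / 7 = 86.697
s = sqrt(sum((x - mean)^2)/(n-1)) = 2.0640901
u_A = s / sqrt(n) = 2.0640901 / sqrt(7) = 0.78015273
u_B1 = 0.801 / sqrt(2) = 0.56639253
u_B2 = 1.009 / sqrt(3) = 0.58254642
u_B3 = 0.185 / sqrt(6) = 0.075525934
uc = sqrt(0.78015273^2 + 0.56639253^2 + 0.58254642^2 + 0.075525934^2) = 1.128939
U = k * uc = 2 * 1.128939
U = 2.2579

2.2579


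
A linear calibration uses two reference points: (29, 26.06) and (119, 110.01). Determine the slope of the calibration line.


slope = (y2 - y1) / (x2 - x1)
= (110.01 - 26.06) / (119 - 29)
= 83.9500 / 90
= 0.9328

0.9328


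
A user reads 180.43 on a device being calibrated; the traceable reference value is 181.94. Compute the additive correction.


Correction = standard - reading
= 181.94 - 180.43
= 1.5100

1.5100


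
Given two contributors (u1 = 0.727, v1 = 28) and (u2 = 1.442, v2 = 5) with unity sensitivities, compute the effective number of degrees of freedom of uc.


uc = sqrt(u1^2 + u2^2) = sqrt(0.727^2 + 1.442^2) = 1.6148972
v_eff = uc^4 / (u1^4/v1 + u2^4/v2)
= 1.6148972^4 / (0.727^4/28 + 1.442^4/5)
= 6.8011057 / 0.87472746
v_eff = 7.7751

7.7751


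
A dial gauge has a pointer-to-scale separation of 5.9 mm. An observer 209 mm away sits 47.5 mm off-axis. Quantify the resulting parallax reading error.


error = h * offset / d
= 5.9 * 47.5 / 209
= 1.3409

1.3409


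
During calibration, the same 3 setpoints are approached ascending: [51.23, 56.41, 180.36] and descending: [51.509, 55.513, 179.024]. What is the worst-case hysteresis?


|51.23 - 51.509| = 0.2790
|56.41 - 55.513| = 0.8970
|180.36 - 179.024| = 1.3360
hysteresis = max(diffs) = 1.3360

1.3360


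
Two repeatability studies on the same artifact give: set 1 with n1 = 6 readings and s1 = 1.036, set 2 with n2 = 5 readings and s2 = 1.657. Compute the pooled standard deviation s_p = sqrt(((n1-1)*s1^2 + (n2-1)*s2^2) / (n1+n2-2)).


s_p = sqrt(((n1-1)*s1^2 + (n2-1)*s2^2) / (n1+n2-2))
numerator = (6-1)*1.036^2 + (5-1)*1.657^2 = 5.36648 + 10.982596 = 16.349076
denominator = 6 + 5 - 2 = 9
s_p^2 = 16.349076 / 9 = 1.816564
s_p = sqrt(1.816564) = 1.3478

1.3478


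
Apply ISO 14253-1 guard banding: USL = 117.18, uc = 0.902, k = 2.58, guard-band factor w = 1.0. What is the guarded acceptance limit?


U = k * uc = 2.58 * 0.902 = 2.32716
guard band g = w * U = 1.0 * 2.32716 = 2.32716
AL = USL - g = 117.18 - 2.32716
AL = 114.8528

114.8528


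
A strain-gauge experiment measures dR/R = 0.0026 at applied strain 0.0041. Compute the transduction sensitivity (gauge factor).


GF = (dR/R) / epsilon
= 0.0026 / 0.0041
= 0.6341

0.6341


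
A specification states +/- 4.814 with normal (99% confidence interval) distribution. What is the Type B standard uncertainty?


u_B = half_width / 2.576
u_B = 4.814 / 2.576
u_B = 1.8688

1.8688


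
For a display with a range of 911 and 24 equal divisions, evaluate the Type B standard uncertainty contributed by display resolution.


resolution = range / divisions
resolution = 911 / 24 = 37.958333
u_res = resolution / (2*sqrt(3))
u_res = 37.958333 / 3.4641016
u_res = 10.9576

10.9576


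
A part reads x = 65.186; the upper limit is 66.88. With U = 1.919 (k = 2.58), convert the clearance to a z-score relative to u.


u = U / k = 1.919 / 2.58 = 0.74379845
margin = |USL - x| = |66.88 - 65.186| = 1.694
z = margin / u = 1.694 / 0.74379845
z = 2.2775

2.2775


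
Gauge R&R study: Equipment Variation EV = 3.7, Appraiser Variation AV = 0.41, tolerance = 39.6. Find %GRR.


GRR = sqrt(EV^2 + AV^2) = sqrt(3.7^2 + 0.41^2) = 3.7226469
%GRR = GRR / tol * 100 = 3.7226469 / 39.6 * 100
%GRR = 9.4006

9.4006


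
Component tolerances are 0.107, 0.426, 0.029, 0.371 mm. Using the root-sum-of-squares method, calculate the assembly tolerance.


RSS = sqrt(0.107^2 + 0.426^2 + 0.029^2 + 0.371^2)
= sqrt(0.331407)
= 0.5757

0.5757


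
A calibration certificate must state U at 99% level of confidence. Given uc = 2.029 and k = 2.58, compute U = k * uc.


U = k * uc
U = 2.58 * 2.029
U = 5.2348

5.2348


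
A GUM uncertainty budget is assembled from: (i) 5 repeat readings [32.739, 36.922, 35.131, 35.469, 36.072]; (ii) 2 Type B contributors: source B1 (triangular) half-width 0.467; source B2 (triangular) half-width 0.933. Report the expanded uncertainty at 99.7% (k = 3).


mean = (32.739 + 36.922 + 35.131 + 35.469 + 36.072) / 5 = 35.2666
s = sqrt(sum((x - mean)^2)/(n-1)) = 1.5682102
u_A = s / sqrt(n) = 1.5682102 / sqrt(5) = 0.70132492
u_B1 = 0.467 / sqrt(6) = 0.19065195
u_B2 = 0.933 / sqrt(6) = 0.38089566
uc = sqrt(0.70132492^2 + 0.19065195^2 + 0.38089566^2) = 0.82054026
U = k * uc = 3 * 0.82054026
U = 2.4616

2.4616


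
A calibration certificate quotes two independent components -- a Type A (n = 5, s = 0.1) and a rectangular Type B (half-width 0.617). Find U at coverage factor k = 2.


u_A = s / sqrt(n) = 0.1 / sqrt(5) = 0.04472136
u_B = half_width / sqrt(3) = 0.617 / sqrt(3) = 0.35622512
uc = sqrt(u_A^2 + u_B^2) = sqrt(0.04472136^2 + 0.35622512^2) = 0.35902136
U = k * uc = 2 * 0.35902136
U = 0.7180

0.7180


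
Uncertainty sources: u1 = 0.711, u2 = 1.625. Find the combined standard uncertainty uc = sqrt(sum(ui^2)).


uc = sqrt(0.711^2 + 1.625^2)
uc = sqrt(3.146146)
uc = 1.7737

1.7737


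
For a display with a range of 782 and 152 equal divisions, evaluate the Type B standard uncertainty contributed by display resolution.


resolution = range / divisions
resolution = 782 / 152 = 5.1447368
u_res = resolution / (2*sqrt(3))
u_res = 5.1447368 / 3.4641016
u_res = 1.4852

1.4852


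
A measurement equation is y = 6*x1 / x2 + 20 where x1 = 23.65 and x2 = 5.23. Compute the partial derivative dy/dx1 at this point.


y = 6*x1 / x2 + 20
dy/dx1 = 6/x2
Evaluate at x2 = 5.23: c1 = 6 / 5.23
c1 = 1.1472

1.1472


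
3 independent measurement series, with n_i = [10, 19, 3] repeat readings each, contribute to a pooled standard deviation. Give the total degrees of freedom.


nu = sum_i (n_i - 1)
nu = ((10 - 1) + (19 - 1) + (3 - 1))
nu = 9 + 18 + 2
nu = 29

29


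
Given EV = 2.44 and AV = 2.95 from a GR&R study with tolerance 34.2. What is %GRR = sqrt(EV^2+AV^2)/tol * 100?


GRR = sqrt(EV^2 + AV^2) = sqrt(2.44^2 + 2.95^2) = 3.8283286
%GRR = GRR / tol * 100 = 3.8283286 / 34.2 * 100
%GRR = 11.1939

11.1939


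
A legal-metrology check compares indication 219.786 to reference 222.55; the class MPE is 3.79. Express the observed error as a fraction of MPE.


e = indication - reference = 219.786 - 222.55 = -2.7640
|e| = 2.7640
ratio = |e| / MPE = 2.7640 / 3.79
ratio = 0.7293

0.7293


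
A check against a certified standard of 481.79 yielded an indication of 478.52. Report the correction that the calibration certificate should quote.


Correction = standard - reading
= 481.79 - 478.52
= 3.2700

3.2700


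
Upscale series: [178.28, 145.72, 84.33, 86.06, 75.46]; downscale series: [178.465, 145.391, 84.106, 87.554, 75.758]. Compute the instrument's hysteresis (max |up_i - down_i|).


|178.28 - 178.465| = 0.1850
|145.72 - 145.391| = 0.3290
|84.33 - 84.106| = 0.2240
|86.06 - 87.554| = 1.4940
|75.46 - 75.758| = 0.2980
hysteresis = max(diffs) = 1.4940

1.4940


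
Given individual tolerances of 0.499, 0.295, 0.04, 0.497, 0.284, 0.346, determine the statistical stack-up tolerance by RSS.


RSS = sqrt(0.499^2 + 0.295^2 + 0.04^2 + 0.497^2 + 0.284^2 + 0.346^2)
= sqrt(0.785007)
= 0.8860

0.8860


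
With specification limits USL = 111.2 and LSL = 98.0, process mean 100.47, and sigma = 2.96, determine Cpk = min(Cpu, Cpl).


Cpu = (USL - mean) / (3*sigma) = (111.2 - 100.47) / (3*2.96) = 1.2083
Cpl = (mean - LSL) / (3*sigma) = (100.47 - 98.0) / (3*2.96) = 0.2782
Cpk = min(Cpu, Cpl) = 0.2782

0.2782


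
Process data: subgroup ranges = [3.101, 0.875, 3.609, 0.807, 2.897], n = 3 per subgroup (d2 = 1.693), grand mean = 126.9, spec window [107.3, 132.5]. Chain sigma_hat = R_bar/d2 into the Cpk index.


R_bar = (3.101 + 0.875 + 3.609 + 0.807 + 2.897) / 5 = 2.2578
sigma = R_bar / d2 = 2.2578 / 1.693 = 1.333609
Cp = (USL - LSL)/(6*sigma) = (132.5 - 107.3)/(6*1.333609) = 3.1493
Cpu = (132.5 - 126.9)/(3*1.333609) = 1.3997
Cpl = (126.9 - 107.3)/(3*1.333609) = 4.8990
Cpk = min(Cpu, Cpl) = 1.3997

1.3997


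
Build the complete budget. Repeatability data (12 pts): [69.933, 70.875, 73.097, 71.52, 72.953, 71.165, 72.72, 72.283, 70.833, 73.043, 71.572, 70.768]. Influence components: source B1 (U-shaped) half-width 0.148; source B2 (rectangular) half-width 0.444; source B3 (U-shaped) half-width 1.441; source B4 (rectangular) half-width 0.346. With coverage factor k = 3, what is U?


mean = (69.933 + 70.875 + 73.097 + 71.52 + 72.953 + 71.165 + 72.72 + 72.283 + 70.833 + 73.043 + 71.572 + 70.768) / 12 = 71.73016667
s = sqrt(sum((x - mean)^2)/(n-1)) = 1.0639921
u_A = s / sqrt(n) = 1.0639921 / sqrt(12) = 0.30714806
u_B1 = 0.148 / sqrt(2) = 0.1046518
u_B2 = 0.444 / sqrt(3) = 0.25634352
u_B3 = 1.441 / sqrt(2) = 1.0189409
u_B4 = 0.346 / sqrt(3) = 0.19976319
uc = sqrt(0.30714806^2 + 0.1046518^2 + 0.25634352^2 + 1.0189409^2 + 0.19976319^2) = 1.1176537
U = k * uc = 3 * 1.1176537
U = 3.3530

3.3530


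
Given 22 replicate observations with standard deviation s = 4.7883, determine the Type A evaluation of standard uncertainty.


u_A = s / sqrt(n)
u_A = 4.7883 / sqrt(22)
u_A = 4.7883 / 4.6904158
u_A = 1.0209

1.0209


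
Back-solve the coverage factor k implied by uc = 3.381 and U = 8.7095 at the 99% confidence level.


k = U / uc
k = 8.7095 / 3.381
k = 2.576

2.576


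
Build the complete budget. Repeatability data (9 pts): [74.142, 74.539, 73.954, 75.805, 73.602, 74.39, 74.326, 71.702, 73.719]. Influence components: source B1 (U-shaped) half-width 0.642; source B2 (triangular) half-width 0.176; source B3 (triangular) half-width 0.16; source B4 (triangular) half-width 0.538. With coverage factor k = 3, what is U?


mean = (74.142 + 74.539 + 73.954 + 75.805 + 73.602 + 74.39 + 74.326 + 71.702 + 73.719) / 9 = 74.01988889
s = sqrt(sum((x - mean)^2)/(n-1)) = 1.0807296
u_A = s / sqrt(n) = 1.0807296 / sqrt(9) = 0.3602432
u_B1 = 0.642 / sqrt(2) = 0.45396255
u_B2 = 0.176 / sqrt(6) = 0.071851699
u_B3 = 0.16 / sqrt(6) = 0.065319726
u_B4 = 0.538 / sqrt(6) = 0.21963758
uc = sqrt(0.3602432^2 + 0.45396255^2 + 0.071851699^2 + 0.065319726^2 + 0.21963758^2) = 0.62731743
U = k * uc = 3 * 0.62731743
U = 1.8820

1.8820


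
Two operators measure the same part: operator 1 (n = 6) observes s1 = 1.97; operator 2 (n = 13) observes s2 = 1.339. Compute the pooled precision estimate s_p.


s_p = sqrt(((n1-1)*s1^2 + (n2-1)*s2^2) / (n1+n2-2))
numerator = (6-1)*1.97^2 + (13-1)*1.339^2 = 19.4045 + 21.515052 = 40.919552
denominator = 6 + 13 - 2 = 17
s_p^2 = 40.919552 / 17 = 2.4070325
s_p = sqrt(2.4070325) = 1.5515

1.5515


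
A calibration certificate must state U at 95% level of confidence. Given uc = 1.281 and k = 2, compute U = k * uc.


U = k * uc
U = 2 * 1.281
U = 2.5620

2.5620


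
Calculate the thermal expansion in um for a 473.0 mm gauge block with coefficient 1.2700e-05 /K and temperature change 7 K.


dL = L * alpha * dT
= 473.0 * 1.2700e-05 * 7
= 0.0420497 mm
dL_um = 0.0420497 * 1000 = 42.0497 um

42.0497


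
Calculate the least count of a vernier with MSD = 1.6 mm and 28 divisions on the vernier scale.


LC = MSD / n_div
= 1.6 / 28
= 0.0571

0.0571


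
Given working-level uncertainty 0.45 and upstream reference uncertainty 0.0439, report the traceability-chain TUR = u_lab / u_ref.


TUR = u_lab / u_ref
= 0.45 / 0.0439
= 10.2506

10.2506


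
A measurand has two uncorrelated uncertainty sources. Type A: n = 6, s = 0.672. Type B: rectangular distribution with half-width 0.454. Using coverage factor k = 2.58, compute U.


u_A = s / sqrt(n) = 0.672 / sqrt(6) = 0.27434285
u_B = half_width / sqrt(3) = 0.454 / sqrt(3) = 0.26211702
uc = sqrt(u_A^2 + u_B^2) = sqrt(0.27434285^2 + 0.26211702^2) = 0.37943291
U = k * uc = 2.58 * 0.37943291
U = 0.9789

0.9789


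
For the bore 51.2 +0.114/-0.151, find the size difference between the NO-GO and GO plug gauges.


GO = nominal - lower_tol (smallest hole = maximum material condition)
GO = 51.2 - 0.151 = 51.049
NO-GO = nominal + upper_tol (largest hole = least material condition)
NO-GO = 51.2 + 0.114 = 51.314
spread = NO-GO - GO = 51.314 - 51.049 = 0.2650

0.2650


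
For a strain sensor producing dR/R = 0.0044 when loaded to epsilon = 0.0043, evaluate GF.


GF = (dR/R) / epsilon
= 0.0044 / 0.0043
= 1.0233

1.0233


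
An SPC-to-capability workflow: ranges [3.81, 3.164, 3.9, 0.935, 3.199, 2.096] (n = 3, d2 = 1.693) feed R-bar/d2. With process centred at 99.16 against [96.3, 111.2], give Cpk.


R_bar = (3.81 + 3.164 + 3.9 + 0.935 + 3.199 + 2.096) / 6 = 2.8506667
sigma = R_bar / d2 = 2.8506667 / 1.693 = 1.683796
Cp = (USL - LSL)/(6*sigma) = (111.2 - 96.3)/(6*1.683796) = 1.4748
Cpu = (111.2 - 99.16)/(3*1.683796) = 2.3835
Cpl = (99.16 - 96.3)/(3*1.683796) = 0.5662
Cpk = min(Cpu, Cpl) = 0.5662

0.5662


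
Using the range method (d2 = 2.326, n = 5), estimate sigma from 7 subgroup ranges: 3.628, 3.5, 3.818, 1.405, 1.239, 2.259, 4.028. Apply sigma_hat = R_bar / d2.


R_bar = (3.628 + 3.5 + 3.818 + 1.405 + 1.239 + 2.259 + 4.028) / 7
R_bar = 19.877 / 7 = 2.8395714
sigma_hat = R_bar / d2 = 2.8395714 / 2.326 = 1.2208

1.2208


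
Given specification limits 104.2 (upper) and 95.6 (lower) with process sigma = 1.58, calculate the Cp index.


Cp = (USL - LSL) / (6 * sigma)
= (104.2 - 95.6) / (6 * 1.58)
= 8.6000 / 9.4800
= 0.9072

0.9072


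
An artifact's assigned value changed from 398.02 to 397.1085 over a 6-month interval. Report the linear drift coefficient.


rate = (v2 - v1) / months
= (397.1085 - 398.02) / 6
= -0.9115 / 6
= -0.1519

-0.1519


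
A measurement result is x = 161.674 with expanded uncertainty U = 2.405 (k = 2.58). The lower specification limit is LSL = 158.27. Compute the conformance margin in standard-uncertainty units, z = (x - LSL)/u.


u = U / k = 2.405 / 2.58 = 0.93217054
margin = |LSL - x| = |158.27 - 161.674| = 3.404
z = margin / u = 3.404 / 0.93217054
z = 3.6517

3.6517


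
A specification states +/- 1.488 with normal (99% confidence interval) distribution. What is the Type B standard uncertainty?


u_B = half_width / 2.576
u_B = 1.488 / 2.576
u_B = 0.5776

0.5776


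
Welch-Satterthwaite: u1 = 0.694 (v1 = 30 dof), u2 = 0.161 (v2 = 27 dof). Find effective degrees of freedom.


uc = sqrt(u1^2 + u2^2) = sqrt(0.694^2 + 0.161^2) = 0.71243035
v_eff = uc^4 / (u1^4/v1 + u2^4/v2)
= 0.71243035^4 / (0.694^4/30 + 0.161^4/27)
= 0.25761411 / 0.0077573263
v_eff = 33.2091

33.2091


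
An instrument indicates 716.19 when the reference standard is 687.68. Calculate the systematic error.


Systematic error = measured - true
= 716.19 - 687.68
= 28.5100

28.5100


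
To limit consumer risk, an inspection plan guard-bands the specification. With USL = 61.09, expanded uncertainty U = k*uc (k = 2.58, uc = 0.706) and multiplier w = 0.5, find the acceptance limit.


U = k * uc = 2.58 * 0.706 = 1.82148
guard band g = w * U = 0.5 * 1.82148 = 0.91074
AL = USL - g = 61.09 - 0.91074
AL = 60.1793

60.1793


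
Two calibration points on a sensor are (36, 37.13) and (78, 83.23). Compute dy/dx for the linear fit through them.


slope = (y2 - y1) / (x2 - x1)
= (83.23 - 37.13) / (78 - 36)
= 46.1000 / 42
= 1.0976

1.0976


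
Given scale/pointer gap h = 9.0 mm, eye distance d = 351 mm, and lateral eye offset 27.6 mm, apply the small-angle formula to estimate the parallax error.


error = h * offset / d
= 9.0 * 27.6 / 351
= 0.7077

0.7077


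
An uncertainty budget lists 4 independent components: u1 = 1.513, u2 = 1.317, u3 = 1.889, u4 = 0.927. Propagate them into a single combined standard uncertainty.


uc = sqrt(1.513^2 + 1.317^2 + 1.889^2 + 0.927^2)
uc = sqrt(8.451308)
uc = 2.9071

2.9071


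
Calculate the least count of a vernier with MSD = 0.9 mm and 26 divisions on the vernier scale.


LC = MSD / n_div
= 0.9 / 26
= 0.0346

0.0346


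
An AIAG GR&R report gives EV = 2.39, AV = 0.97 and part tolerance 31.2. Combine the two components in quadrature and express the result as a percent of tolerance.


GRR = sqrt(EV^2 + AV^2) = sqrt(2.39^2 + 0.97^2) = 2.579341
%GRR = GRR / tol * 100 = 2.579341 / 31.2 * 100
%GRR = 8.2671

8.2671


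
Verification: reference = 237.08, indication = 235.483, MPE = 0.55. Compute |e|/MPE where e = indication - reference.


e = indication - reference = 235.483 - 237.08 = -1.5970
|e| = 1.5970
ratio = |e| / MPE = 1.5970 / 0.55
ratio = 2.9036

2.9036


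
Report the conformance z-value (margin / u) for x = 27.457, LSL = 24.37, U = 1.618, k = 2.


u = U / k = 1.618 / 2 = 0.809
margin = |LSL - x| = |24.37 - 27.457| = 3.087
z = margin / u = 3.087 / 0.809
z = 3.8158

3.8158


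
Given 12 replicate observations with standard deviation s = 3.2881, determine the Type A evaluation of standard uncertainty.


u_A = s / sqrt(n)
u_A = 3.2881 / sqrt(12)
u_A = 3.2881 / 3.4641016
u_A = 0.9492

0.9492


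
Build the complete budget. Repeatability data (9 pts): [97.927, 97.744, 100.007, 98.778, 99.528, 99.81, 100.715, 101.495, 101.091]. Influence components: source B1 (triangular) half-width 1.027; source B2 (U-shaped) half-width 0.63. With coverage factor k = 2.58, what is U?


mean = (97.927 + 97.744 + 100.007 + 98.778 + 99.528 + 99.81 + 100.715 + 101.495 + 101.091) / 9 = 99.67722222
s = sqrt(sum((x - mean)^2)/(n-1)) = 1.3293769
u_A = s / sqrt(n) = 1.3293769 / sqrt(9) = 0.44312563
u_B1 = 1.027 / sqrt(6) = 0.41927099
u_B2 = 0.63 / sqrt(2) = 0.44547727
uc = sqrt(0.44312563^2 + 0.41927099^2 + 0.44547727^2) = 0.7553797
U = k * uc = 2.58 * 0.7553797
U = 1.9489

1.9489


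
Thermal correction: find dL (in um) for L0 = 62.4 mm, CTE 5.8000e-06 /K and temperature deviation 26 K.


dL = L * alpha * dT
= 62.4 * 5.8000e-06 * 26
= 0.0094099 mm
dL_um = 0.0094099 * 1000 = 9.4099 um

9.4099


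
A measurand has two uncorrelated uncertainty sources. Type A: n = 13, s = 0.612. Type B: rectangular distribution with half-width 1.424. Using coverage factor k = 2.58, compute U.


u_A = s / sqrt(n) = 0.612 / sqrt(13) = 0.16973826
u_B = half_width / sqrt(3) = 1.424 / sqrt(3) = 0.82214678
uc = sqrt(u_A^2 + u_B^2) = sqrt(0.16973826^2 + 0.82214678^2) = 0.8394858
U = k * uc = 2.58 * 0.8394858
U = 2.1659

2.1659


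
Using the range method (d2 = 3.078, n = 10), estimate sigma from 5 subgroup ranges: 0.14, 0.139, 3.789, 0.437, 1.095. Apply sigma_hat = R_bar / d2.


R_bar = (0.14 + 0.139 + 3.789 + 0.437 + 1.095) / 5
R_bar = 5.6 / 5 = 1.12
sigma_hat = R_bar / d2 = 1.12 / 3.078 = 0.3639

0.3639


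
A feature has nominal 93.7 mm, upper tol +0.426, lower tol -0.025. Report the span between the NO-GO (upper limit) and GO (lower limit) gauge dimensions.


GO = nominal - lower_tol (smallest hole = maximum material condition)
GO = 93.7 - 0.025 = 93.675
NO-GO = nominal + upper_tol (largest hole = least material condition)
NO-GO = 93.7 + 0.426 = 94.126
spread = NO-GO - GO = 94.126 - 93.675 = 0.4510

0.4510


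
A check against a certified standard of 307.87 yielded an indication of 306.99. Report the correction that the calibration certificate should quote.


Correction = standard - reading
= 307.87 - 306.99
= 0.8800

0.8800


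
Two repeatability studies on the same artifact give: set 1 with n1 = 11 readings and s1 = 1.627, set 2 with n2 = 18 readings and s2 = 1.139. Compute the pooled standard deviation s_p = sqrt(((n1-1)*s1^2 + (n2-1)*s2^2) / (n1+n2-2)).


s_p = sqrt(((n1-1)*s1^2 + (n2-1)*s2^2) / (n1+n2-2))
numerator = (11-1)*1.627^2 + (18-1)*1.139^2 = 26.47129 + 22.054457 = 48.525747
denominator = 11 + 18 - 2 = 27
s_p^2 = 48.525747 / 27 = 1.7972499
s_p = sqrt(1.7972499) = 1.3406

1.3406


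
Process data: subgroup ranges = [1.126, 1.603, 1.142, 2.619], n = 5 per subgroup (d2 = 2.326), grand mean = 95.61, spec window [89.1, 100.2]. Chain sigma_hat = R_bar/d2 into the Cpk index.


R_bar = (1.126 + 1.603 + 1.142 + 2.619) / 4 = 1.6225
sigma = R_bar / d2 = 1.6225 / 2.326 = 0.69754944
Cp = (USL - LSL)/(6*sigma) = (100.2 - 89.1)/(6*0.69754944) = 2.6521
Cpu = (100.2 - 95.61)/(3*0.69754944) = 2.1934
Cpl = (95.61 - 89.1)/(3*0.69754944) = 3.1109
Cpk = min(Cpu, Cpl) = 2.1934

2.1934


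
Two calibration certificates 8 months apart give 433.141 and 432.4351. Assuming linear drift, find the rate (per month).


rate = (v2 - v1) / months
= (432.4351 - 433.141) / 8
= -0.7059 / 8
= -0.0882

-0.0882


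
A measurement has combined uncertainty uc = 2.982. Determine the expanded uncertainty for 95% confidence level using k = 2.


U = k * uc
U = 2 * 2.982
U = 5.9640

5.9640


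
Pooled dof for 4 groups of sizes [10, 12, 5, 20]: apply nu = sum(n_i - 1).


nu = sum_i (n_i - 1)
nu = ((10 - 1) + (12 - 1) + (5 - 1) + (20 - 1))
nu = 9 + 11 + 4 + 19
nu = 43

43


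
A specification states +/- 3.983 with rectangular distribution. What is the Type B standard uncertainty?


u_B = half_width / sqrt(3)
u_B = 3.983 / 1.7320508
u_B = 2.2996

2.2996


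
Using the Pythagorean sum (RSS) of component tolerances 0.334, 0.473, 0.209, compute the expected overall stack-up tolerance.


RSS = sqrt(0.334^2 + 0.473^2 + 0.209^2)
= sqrt(0.378966)
= 0.6156

0.6156


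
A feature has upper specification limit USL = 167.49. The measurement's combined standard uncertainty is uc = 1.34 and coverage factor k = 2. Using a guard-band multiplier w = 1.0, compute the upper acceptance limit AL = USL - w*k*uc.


U = k * uc = 2 * 1.34 = 2.68
guard band g = w * U = 1.0 * 2.68 = 2.68
AL = USL - g = 167.49 - 2.68
AL = 164.8100

164.8100


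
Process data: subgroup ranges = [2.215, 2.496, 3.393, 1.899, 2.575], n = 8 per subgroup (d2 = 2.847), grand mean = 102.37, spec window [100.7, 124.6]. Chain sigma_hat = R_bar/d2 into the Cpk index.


R_bar = (2.215 + 2.496 + 3.393 + 1.899 + 2.575) / 5 = 2.5156
sigma = R_bar / d2 = 2.5156 / 2.847 = 0.88359677
Cp = (USL - LSL)/(6*sigma) = (124.6 - 100.7)/(6*0.88359677) = 4.5081
Cpu = (124.6 - 102.37)/(3*0.88359677) = 8.3862
Cpl = (102.37 - 100.7)/(3*0.88359677) = 0.6300
Cpk = min(Cpu, Cpl) = 0.6300

0.6300


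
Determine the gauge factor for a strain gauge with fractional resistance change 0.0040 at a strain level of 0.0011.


GF = (dR/R) / epsilon
= 0.0040 / 0.0011
= 3.6364

3.6364


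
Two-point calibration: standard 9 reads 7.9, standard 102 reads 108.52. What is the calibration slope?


slope = (y2 - y1) / (x2 - x1)
= (108.52 - 7.9) / (102 - 9)
= 100.6200 / 93
= 1.0819

1.0819


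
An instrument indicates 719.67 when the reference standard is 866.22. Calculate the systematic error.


Systematic error = measured - true
= 719.67 - 866.22
= -146.5500

-146.5500


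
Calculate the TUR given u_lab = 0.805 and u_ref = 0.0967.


TUR = u_lab / u_ref
= 0.805 / 0.0967
= 8.3247

8.3247


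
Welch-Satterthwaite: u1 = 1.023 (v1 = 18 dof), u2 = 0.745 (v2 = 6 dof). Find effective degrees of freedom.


uc = sqrt(u1^2 + u2^2) = sqrt(1.023^2 + 0.745^2) = 1.2655252
v_eff = uc^4 / (u1^4/v1 + u2^4/v2)
= 1.2655252^4 / (1.023^4/18 + 0.745^4/6)
= 2.5649753 / 0.11218784
v_eff = 22.8632

22.8632


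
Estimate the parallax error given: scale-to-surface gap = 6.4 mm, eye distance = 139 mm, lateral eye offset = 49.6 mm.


error = h * offset / d
= 6.4 * 49.6 / 139
= 2.2837

2.2837


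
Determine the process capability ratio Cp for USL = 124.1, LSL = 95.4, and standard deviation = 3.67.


Cp = (USL - LSL) / (6 * sigma)
= (124.1 - 95.4) / (6 * 3.67)
= 28.7000 / 22.0200
= 1.3034

1.3034


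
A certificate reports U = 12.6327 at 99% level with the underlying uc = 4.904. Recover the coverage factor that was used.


k = U / uc
k = 12.6327 / 4.904
k = 2.576

2.576


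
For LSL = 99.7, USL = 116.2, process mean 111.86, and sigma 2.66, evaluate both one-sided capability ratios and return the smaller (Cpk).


Cpu = (USL - mean) / (3*sigma) = (116.2 - 111.86) / (3*2.66) = 0.5439
Cpl = (mean - LSL) / (3*sigma) = (111.86 - 99.7) / (3*2.66) = 1.5238
Cpk = min(Cpu, Cpl) = 0.5439

0.5439


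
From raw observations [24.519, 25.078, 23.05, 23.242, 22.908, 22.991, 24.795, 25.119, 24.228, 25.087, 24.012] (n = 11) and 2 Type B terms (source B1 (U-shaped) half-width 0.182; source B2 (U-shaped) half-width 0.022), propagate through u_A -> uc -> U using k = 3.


mean = (24.519 + 25.078 + 23.05 + 23.242 + 22.908 + 22.991 + 24.795 + 25.119 + 24.228 + 25.087 + 24.012) / 11 = 24.09354545
s = sqrt(sum((x - mean)^2)/(n-1)) = 0.9022571
u_A = s / sqrt(n) = 0.9022571 / sqrt(11) = 0.27204075
u_B1 = 0.182 / sqrt(2) = 0.12869343
u_B2 = 0.022 / sqrt(2) = 0.015556349
uc = sqrt(0.27204075^2 + 0.12869343^2 + 0.015556349^2) = 0.30134726
U = k * uc = 3 * 0.30134726
U = 0.9040

0.9040


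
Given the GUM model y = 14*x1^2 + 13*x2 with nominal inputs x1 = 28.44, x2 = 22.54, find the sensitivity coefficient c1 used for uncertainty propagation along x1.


y = 14*x1^2 + 13*x2
dy/dx1 = 2*14*x1
Evaluate at x1 = 28.44: c1 = 28 * 28.44
c1 = 796.3200

796.3200


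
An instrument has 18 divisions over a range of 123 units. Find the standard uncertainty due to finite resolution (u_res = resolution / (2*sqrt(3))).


resolution = range / divisions
resolution = 123 / 18 = 6.8333333
u_res = resolution / (2*sqrt(3))
u_res = 6.8333333 / 3.4641016
u_res = 1.9726

1.9726


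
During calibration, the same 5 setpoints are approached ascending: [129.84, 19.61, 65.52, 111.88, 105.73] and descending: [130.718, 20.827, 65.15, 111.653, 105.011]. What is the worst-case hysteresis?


|129.84 - 130.718| = 0.8780
|19.61 - 20.827| = 1.2170
|65.52 - 65.15| = 0.3700
|111.88 - 111.653| = 0.2270
|105.73 - 105.011| = 0.7190
hysteresis = max(diffs) = 1.2170

1.2170


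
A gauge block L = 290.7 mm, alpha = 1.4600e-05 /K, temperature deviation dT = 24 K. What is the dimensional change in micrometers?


dL = L * alpha * dT
= 290.7 * 1.4600e-05 * 24
= 0.1018613 mm
dL_um = 0.1018613 * 1000 = 101.8613 um

101.8613


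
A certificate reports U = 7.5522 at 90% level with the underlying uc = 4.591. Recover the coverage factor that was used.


k = U / uc
k = 7.5522 / 4.591
k = 1.645

1.645


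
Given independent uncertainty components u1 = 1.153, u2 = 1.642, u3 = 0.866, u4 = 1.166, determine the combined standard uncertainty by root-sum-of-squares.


uc = sqrt(1.153^2 + 1.642^2 + 0.866^2 + 1.166^2)
uc = sqrt(6.135085)
uc = 2.4769

2.4769


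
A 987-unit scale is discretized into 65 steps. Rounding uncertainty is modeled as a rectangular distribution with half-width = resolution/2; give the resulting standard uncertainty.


resolution = range / divisions
resolution = 987 / 65 = 15.184615
u_res = resolution / (2*sqrt(3))
u_res = 15.184615 / 3.4641016
u_res = 4.3834

4.3834


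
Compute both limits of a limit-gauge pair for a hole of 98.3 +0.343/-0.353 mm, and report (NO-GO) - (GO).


GO = nominal - lower_tol (smallest hole = maximum material condition)
GO = 98.3 - 0.353 = 97.947
NO-GO = nominal + upper_tol (largest hole = least material condition)
NO-GO = 98.3 + 0.343 = 98.643
spread = NO-GO - GO = 98.643 - 97.947 = 0.6960

0.6960


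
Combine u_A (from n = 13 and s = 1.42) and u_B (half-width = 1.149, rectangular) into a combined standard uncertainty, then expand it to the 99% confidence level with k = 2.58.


u_A = s / sqrt(n) = 1.42 / sqrt(13) = 0.39383714
u_B = half_width / sqrt(3) = 1.149 / sqrt(3) = 0.66337546
uc = sqrt(u_A^2 + u_B^2) = sqrt(0.39383714^2 + 0.66337546^2) = 0.77147566
U = k * uc = 2.58 * 0.77147566
U = 1.9904

1.9904


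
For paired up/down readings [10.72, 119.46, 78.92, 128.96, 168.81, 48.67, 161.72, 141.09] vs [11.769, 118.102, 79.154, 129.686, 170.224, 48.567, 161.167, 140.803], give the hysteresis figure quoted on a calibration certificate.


|10.72 - 11.769| = 1.0490
|119.46 - 118.102| = 1.3580
|78.92 - 79.154| = 0.2340
|128.96 - 129.686| = 0.7260
|168.81 - 170.224| = 1.4140
|48.67 - 48.567| = 0.1030
|161.72 - 161.167| = 0.5530
|141.09 - 140.803| = 0.2870
hysteresis = max(diffs) = 1.4140

1.4140


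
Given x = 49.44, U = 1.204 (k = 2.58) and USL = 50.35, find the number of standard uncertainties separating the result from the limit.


u = U / k = 1.204 / 2.58 = 0.46666667
margin = |USL - x| = |50.35 - 49.44| = 0.91
z = margin / u = 0.91 / 0.46666667
z = 1.9500

1.9500


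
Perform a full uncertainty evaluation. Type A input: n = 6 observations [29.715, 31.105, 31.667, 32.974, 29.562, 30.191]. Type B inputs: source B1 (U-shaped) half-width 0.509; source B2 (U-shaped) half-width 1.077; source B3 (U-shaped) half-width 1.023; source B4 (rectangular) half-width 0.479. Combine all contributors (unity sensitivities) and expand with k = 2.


mean = (29.715 + 31.105 + 31.667 + 32.974 + 29.562 + 30.191) / 6 = 30.869
s = sqrt(sum((x - mean)^2)/(n-1)) = 1.3132535
u_A = s / sqrt(n) = 1.3132535 / sqrt(6) = 0.5361335
u_B1 = 0.509 / sqrt(2) = 0.35991735
u_B2 = 1.077 / sqrt(2) = 0.761554
u_B3 = 1.023 / sqrt(2) = 0.72337024
u_B4 = 0.479 / sqrt(3) = 0.27655078
uc = sqrt(0.5361335^2 + 0.35991735^2 + 0.761554^2 + 0.72337024^2 + 0.27655078^2) = 1.2636016
U = k * uc = 2 * 1.2636016
U = 2.5272

2.5272


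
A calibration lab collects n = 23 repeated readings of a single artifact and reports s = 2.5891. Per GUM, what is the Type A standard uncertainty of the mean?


u_A = s / sqrt(n)
u_A = 2.5891 / sqrt(23)
u_A = 2.5891 / 4.7958315
u_A = 0.5399

0.5399


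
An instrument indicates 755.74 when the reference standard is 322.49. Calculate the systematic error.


Systematic error = measured - true
= 755.74 - 322.49
= 433.2500

433.2500


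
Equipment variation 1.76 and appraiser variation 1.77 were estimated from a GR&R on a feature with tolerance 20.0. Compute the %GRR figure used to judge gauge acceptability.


GRR = sqrt(EV^2 + AV^2) = sqrt(1.76^2 + 1.77^2) = 2.496097
%GRR = GRR / tol * 100 = 2.496097 / 20.0 * 100
%GRR = 12.4805

12.4805
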